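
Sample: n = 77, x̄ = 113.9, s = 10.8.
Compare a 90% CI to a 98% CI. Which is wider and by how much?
98% CI is wider by 1.75

df = 76
90% CI: t* = 1.665, (111.85, 115.95), width = 2 · t* · s/√n = 4.10
98% CI: t* = 2.376, (110.98, 116.82), width = 2 · t* · s/√n = 5.85

The 98% CI is wider by 5.85 - 4.10 = 1.75.
Higher confidence requires a wider interval.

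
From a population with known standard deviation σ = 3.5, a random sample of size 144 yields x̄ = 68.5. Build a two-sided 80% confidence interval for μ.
(68.13, 68.87)

z-interval (σ known):
z* = 1.282 for 80% confidence

Margin of error = z* · σ/√n = 1.282 · 3.5/√144 = 0.37

CI: (68.5 - 0.37, 68.5 + 0.37) = (68.13, 68.87)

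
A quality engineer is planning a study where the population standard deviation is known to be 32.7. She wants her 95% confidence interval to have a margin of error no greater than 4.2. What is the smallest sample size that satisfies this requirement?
n ≥ 233

For margin E ≤ 4.2:
n ≥ (z* · σ / E)²
n ≥ (1.960 · 32.7 / 4.2)²
n ≥ 232.87

Minimum n = 233 (rounding up)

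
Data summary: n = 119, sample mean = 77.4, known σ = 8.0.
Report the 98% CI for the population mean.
(75.69, 79.11)

z-interval (σ known):
z* = 2.326 for 98% confidence

Margin of error = z* · σ/√n = 2.326 · 8.0/√119 = 1.71

CI: (77.4 - 1.71, 77.4 + 1.71) = (75.69, 79.11)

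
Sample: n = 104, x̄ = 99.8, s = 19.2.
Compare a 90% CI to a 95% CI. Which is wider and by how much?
95% CI is wider by 1.22

df = 103
90% CI: t* = 1.660, (96.67, 102.93), width = 2 · t* · s/√n = 6.25
95% CI: t* = 1.983, (96.07, 103.53), width = 2 · t* · s/√n = 7.47

The 95% CI is wider by 7.47 - 6.25 = 1.22.
Higher confidence requires a wider interval.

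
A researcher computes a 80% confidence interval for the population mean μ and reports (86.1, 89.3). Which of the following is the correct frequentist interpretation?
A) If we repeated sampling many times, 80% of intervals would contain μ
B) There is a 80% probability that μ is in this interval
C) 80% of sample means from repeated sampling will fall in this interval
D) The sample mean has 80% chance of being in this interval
A

A) Correct — this is the frequentist long-run coverage interpretation.
B) Wrong — μ is fixed; the randomness lives in the interval, not in μ.
C) Wrong — coverage applies to intervals containing μ, not to future x̄ values.
D) Wrong — x̄ is observed and sits in the interval by construction.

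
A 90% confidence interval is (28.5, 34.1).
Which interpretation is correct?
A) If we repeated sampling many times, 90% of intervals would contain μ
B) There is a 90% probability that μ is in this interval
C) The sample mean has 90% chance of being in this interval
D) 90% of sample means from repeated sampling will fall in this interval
A

A) Correct — this is the frequentist long-run coverage interpretation.
B) Wrong — μ is fixed; the randomness lives in the interval, not in μ.
C) Wrong — x̄ is observed and sits in the interval by construction.
D) Wrong — coverage applies to intervals containing μ, not to future x̄ values.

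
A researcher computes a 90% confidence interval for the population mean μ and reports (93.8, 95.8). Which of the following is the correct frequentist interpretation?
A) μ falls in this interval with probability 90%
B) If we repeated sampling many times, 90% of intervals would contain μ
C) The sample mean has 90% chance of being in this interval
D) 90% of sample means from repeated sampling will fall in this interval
B

A) Wrong — μ is fixed; the randomness lives in the interval, not in μ.
B) Correct — this is the frequentist long-run coverage interpretation.
C) Wrong — x̄ is observed and sits in the interval by construction.
D) Wrong — coverage applies to intervals containing μ, not to future x̄ values.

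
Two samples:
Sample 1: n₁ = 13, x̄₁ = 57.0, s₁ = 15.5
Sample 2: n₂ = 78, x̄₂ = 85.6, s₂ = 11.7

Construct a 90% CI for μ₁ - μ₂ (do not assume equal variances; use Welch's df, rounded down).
(-36.52, -20.68)

Difference: x̄₁ - x̄₂ = -28.60
SE = √(s₁²/n₁ + s₂²/n₂) = √(15.5²/13 + 11.7²/78) = 4.4984
df = 14.37 → 14 (Welch–Satterthwaite, rounded down)
t* = 1.761

CI: -28.60 ± 1.761 · 4.4984 = -28.60 ± 7.92 = (-36.52, -20.68)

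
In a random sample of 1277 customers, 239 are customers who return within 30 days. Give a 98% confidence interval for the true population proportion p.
(0.162, 0.213)

Proportion CI:
p̂ = 239/1277 = 0.18716
SE = √(p̂(1-p̂)/n) = √(0.18716 · 0.81284 / 1277) = 0.01091

z* = 2.326
Margin = z* · SE = 2.326 · 0.01091 = 0.0254

CI: 0.18716 ± 0.0254 = (0.162, 0.213)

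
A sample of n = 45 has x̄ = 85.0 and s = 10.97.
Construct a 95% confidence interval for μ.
(81.70, 88.30)

t-interval (σ unknown):
df = n - 1 = 44
t* = 2.015 for 95% confidence

Margin of error = t* · s/√n = 2.015 · 10.97/√45 = 3.30

CI: (81.70, 88.30)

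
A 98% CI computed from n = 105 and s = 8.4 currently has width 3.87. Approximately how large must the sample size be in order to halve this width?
n ≈ 420

CI width ∝ 1/√n
To reduce width by factor 2, need √n to grow by 2 → need 2² = 4 times as many samples.

Current: n = 105, width = 3.87
New: n = 420, width ≈ 1.91

Width reduced by factor of 3.87/1.91 = 2.03.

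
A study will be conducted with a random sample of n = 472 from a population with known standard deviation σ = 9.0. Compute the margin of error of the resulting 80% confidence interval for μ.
Margin of error = 0.53

Margin of error = z* · σ/√n
= 1.282 · 9.0/√472
= 1.282 · 9.0/21.7256
= 0.53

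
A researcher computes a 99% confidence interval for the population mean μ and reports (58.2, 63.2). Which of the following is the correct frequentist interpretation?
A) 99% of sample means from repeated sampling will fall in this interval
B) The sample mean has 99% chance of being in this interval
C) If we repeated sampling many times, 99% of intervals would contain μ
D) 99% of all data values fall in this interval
C

A) Wrong — coverage applies to intervals containing μ, not to future x̄ values.
B) Wrong — x̄ is observed and sits in the interval by construction.
C) Correct — this is the frequentist long-run coverage interpretation.
D) Wrong — a CI is about the parameter μ, not individual data values.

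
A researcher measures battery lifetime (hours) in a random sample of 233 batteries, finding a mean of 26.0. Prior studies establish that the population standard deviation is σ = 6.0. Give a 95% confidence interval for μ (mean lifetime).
(25.23, 26.77)

z-interval (σ known):
z* = 1.960 for 95% confidence

Margin of error = z* · σ/√n = 1.960 · 6.0/√233 = 0.77

CI: (26.0 - 0.77, 26.0 + 0.77) = (25.23, 26.77)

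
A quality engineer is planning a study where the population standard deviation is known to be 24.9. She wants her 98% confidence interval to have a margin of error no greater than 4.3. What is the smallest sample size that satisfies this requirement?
n ≥ 182

For margin E ≤ 4.3:
n ≥ (z* · σ / E)²
n ≥ (2.326 · 24.9 / 4.3)²
n ≥ 181.42

Minimum n = 182 (rounding up)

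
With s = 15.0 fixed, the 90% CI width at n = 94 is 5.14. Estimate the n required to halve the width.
n ≈ 376

CI width ∝ 1/√n
To reduce width by factor 2, need √n to grow by 2 → need 2² = 4 times as many samples.

Current: n = 94, width = 5.14
New: n = 376, width ≈ 2.55

Width reduced by factor of 5.14/2.55 = 2.02.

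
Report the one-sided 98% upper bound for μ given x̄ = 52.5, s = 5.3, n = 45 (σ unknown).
μ ≤ 54.17

Upper bound (one-sided):
t* = 2.116 (one-sided for 98%)
Upper bound = x̄ + t* · s/√n = 52.5 + 2.116 · 5.3/√45 = 54.17

We are 98% confident that μ ≤ 54.17.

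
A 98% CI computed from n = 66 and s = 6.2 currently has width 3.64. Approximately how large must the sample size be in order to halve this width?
n ≈ 264

CI width ∝ 1/√n
To reduce width by factor 2, need √n to grow by 2 → need 2² = 4 times as many samples.

Current: n = 66, width = 3.64
New: n = 264, width ≈ 1.79

Width reduced by factor of 3.64/1.79 = 2.03.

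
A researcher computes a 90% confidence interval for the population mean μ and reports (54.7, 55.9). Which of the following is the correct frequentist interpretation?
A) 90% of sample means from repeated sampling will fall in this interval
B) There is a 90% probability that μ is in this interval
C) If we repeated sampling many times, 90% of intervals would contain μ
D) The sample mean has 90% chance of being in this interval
C

A) Wrong — coverage applies to intervals containing μ, not to future x̄ values.
B) Wrong — μ is fixed; the randomness lives in the interval, not in μ.
C) Correct — this is the frequentist long-run coverage interpretation.
D) Wrong — x̄ is observed and sits in the interval by construction.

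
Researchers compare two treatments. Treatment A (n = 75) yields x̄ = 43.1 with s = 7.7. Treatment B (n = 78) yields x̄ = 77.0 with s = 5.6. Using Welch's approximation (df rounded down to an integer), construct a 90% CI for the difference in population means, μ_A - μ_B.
(-35.71, -32.09)

Difference: x̄₁ - x̄₂ = -33.90
SE = √(s₁²/n₁ + s₂²/n₂) = √(7.7²/75 + 5.6²/78) = 1.0921
df = 134.88 → 134 (Welch–Satterthwaite, rounded down)
t* = 1.656

CI: -33.90 ± 1.656 · 1.0921 = -33.90 ± 1.81 = (-35.71, -32.09)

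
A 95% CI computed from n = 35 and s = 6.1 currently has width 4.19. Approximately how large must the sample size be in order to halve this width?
n ≈ 140

CI width ∝ 1/√n
To reduce width by factor 2, need √n to grow by 2 → need 2² = 4 times as many samples.

Current: n = 35, width = 4.19
New: n = 140, width ≈ 2.04

Width reduced by factor of 4.19/2.04 = 2.05.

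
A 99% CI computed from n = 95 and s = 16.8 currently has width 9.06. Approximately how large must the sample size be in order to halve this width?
n ≈ 380

CI width ∝ 1/√n
To reduce width by factor 2, need √n to grow by 2 → need 2² = 4 times as many samples.

Current: n = 95, width = 9.06
New: n = 380, width ≈ 4.46

Width reduced by factor of 9.06/4.46 = 2.03.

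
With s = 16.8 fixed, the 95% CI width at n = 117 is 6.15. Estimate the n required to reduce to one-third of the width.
n ≈ 1053

CI width ∝ 1/√n
To reduce width by factor 3, need √n to grow by 3 → need 3² = 9 times as many samples.

Current: n = 117, width = 6.15
New: n = 1053, width ≈ 2.03

Width reduced by factor of 6.15/2.03 = 3.03.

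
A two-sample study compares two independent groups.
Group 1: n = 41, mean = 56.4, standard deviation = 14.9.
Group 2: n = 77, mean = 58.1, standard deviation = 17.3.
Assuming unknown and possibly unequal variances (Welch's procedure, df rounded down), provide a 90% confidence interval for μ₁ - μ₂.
(-6.77, 3.37)

Difference: x̄₁ - x̄₂ = -1.70
SE = √(s₁²/n₁ + s₂²/n₂) = √(14.9²/41 + 17.3²/77) = 3.0499
df = 92.85 → 92 (Welch–Satterthwaite, rounded down)
t* = 1.662

CI: -1.70 ± 1.662 · 3.0499 = -1.70 ± 5.07 = (-6.77, 3.37)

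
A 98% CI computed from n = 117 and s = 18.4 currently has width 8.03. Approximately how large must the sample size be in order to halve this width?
n ≈ 468

CI width ∝ 1/√n
To reduce width by factor 2, need √n to grow by 2 → need 2² = 4 times as many samples.

Current: n = 117, width = 8.03
New: n = 468, width ≈ 3.97

Width reduced by factor of 8.03/3.97 = 2.02.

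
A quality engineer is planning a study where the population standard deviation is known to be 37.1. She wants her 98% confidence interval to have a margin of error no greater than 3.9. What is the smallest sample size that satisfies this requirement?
n ≥ 490

For margin E ≤ 3.9:
n ≥ (z* · σ / E)²
n ≥ (2.326 · 37.1 / 3.9)²
n ≥ 489.60

Minimum n = 490 (rounding up)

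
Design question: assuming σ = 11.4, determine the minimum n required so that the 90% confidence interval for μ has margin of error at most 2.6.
n ≥ 53

For margin E ≤ 2.6:
n ≥ (z* · σ / E)²
n ≥ (1.645 · 11.4 / 2.6)²
n ≥ 52.02

Minimum n = 53 (rounding up)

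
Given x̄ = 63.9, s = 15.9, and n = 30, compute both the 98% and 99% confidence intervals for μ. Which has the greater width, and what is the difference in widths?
99% CI is wider by 1.71

df = 29
98% CI: t* = 2.462, (56.75, 71.05), width = 2 · t* · s/√n = 14.29
99% CI: t* = 2.756, (55.90, 71.90), width = 2 · t* · s/√n = 16.00

The 99% CI is wider by 16.00 - 14.29 = 1.71.
Higher confidence requires a wider interval.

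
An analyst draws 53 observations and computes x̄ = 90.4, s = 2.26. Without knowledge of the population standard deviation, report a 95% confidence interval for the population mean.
(89.78, 91.02)

t-interval (σ unknown):
df = n - 1 = 52
t* = 2.007 for 95% confidence

Margin of error = t* · s/√n = 2.007 · 2.26/√53 = 0.62

CI: (89.78, 91.02)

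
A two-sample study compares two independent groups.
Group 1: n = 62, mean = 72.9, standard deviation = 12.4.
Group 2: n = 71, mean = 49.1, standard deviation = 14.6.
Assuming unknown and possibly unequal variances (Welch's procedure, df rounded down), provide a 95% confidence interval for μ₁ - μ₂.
(19.17, 28.43)

Difference: x̄₁ - x̄₂ = 23.80
SE = √(s₁²/n₁ + s₂²/n₂) = √(12.4²/62 + 14.6²/71) = 2.3414
df = 130.91 → 130 (Welch–Satterthwaite, rounded down)
t* = 1.978

CI: 23.80 ± 1.978 · 2.3414 = 23.80 ± 4.63 = (19.17, 28.43)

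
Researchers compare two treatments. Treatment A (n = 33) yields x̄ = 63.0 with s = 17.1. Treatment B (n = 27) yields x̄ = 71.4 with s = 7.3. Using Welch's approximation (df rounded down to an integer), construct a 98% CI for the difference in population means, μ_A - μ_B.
(-16.34, -0.46)

Difference: x̄₁ - x̄₂ = -8.40
SE = √(s₁²/n₁ + s₂²/n₂) = √(17.1²/33 + 7.3²/27) = 3.2916
df = 45.09 → 45 (Welch–Satterthwaite, rounded down)
t* = 2.412

CI: -8.40 ± 2.412 · 3.2916 = -8.40 ± 7.94 = (-16.34, -0.46)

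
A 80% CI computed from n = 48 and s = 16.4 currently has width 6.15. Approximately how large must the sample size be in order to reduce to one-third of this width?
n ≈ 432

CI width ∝ 1/√n
To reduce width by factor 3, need √n to grow by 3 → need 3² = 9 times as many samples.

Current: n = 48, width = 6.15
New: n = 432, width ≈ 2.03

Width reduced by factor of 6.15/2.03 = 3.03.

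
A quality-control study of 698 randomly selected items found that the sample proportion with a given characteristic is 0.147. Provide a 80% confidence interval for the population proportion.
(0.130, 0.164)

Proportion CI:
SE = √(p̂(1-p̂)/n) = √(0.147 · 0.853 / 698) = 0.01340

z* = 1.282
Margin = z* · SE = 1.282 · 0.01340 = 0.0172

CI: 0.147 ± 0.0172 = (0.130, 0.164)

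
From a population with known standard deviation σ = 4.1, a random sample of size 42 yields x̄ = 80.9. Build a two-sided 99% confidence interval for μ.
(79.27, 82.53)

z-interval (σ known):
z* = 2.576 for 99% confidence

Margin of error = z* · σ/√n = 2.576 · 4.1/√42 = 1.63

CI: (80.9 - 1.63, 80.9 + 1.63) = (79.27, 82.53)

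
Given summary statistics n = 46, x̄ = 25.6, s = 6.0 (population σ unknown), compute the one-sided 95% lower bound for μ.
μ ≥ 24.11

Lower bound (one-sided):
t* = 1.679 (one-sided for 95%)
Lower bound = x̄ - t* · s/√n = 25.6 - 1.679 · 6.0/√46 = 24.11

We are 95% confident that μ ≥ 24.11.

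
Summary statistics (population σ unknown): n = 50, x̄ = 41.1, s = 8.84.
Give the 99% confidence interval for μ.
(37.75, 44.45)

t-interval (σ unknown):
df = n - 1 = 49
t* = 2.680 for 99% confidence

Margin of error = t* · s/√n = 2.680 · 8.84/√50 = 3.35

CI: (37.75, 44.45)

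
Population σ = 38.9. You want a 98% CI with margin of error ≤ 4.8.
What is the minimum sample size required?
n ≥ 356

For margin E ≤ 4.8:
n ≥ (z* · σ / E)²
n ≥ (2.326 · 38.9 / 4.8)²
n ≥ 355.33

Minimum n = 356 (rounding up)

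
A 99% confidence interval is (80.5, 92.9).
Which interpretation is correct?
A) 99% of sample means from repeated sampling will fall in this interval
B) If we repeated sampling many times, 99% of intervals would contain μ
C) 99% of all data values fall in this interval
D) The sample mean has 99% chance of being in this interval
B

A) Wrong — coverage applies to intervals containing μ, not to future x̄ values.
B) Correct — this is the frequentist long-run coverage interpretation.
C) Wrong — a CI is about the parameter μ, not individual data values.
D) Wrong — x̄ is observed and sits in the interval by construction.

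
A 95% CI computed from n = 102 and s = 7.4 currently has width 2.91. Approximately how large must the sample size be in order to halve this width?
n ≈ 408

CI width ∝ 1/√n
To reduce width by factor 2, need √n to grow by 2 → need 2² = 4 times as many samples.

Current: n = 102, width = 2.91
New: n = 408, width ≈ 1.44

Width reduced by factor of 2.91/1.44 = 2.02.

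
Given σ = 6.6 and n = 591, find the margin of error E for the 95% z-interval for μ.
Margin of error = 0.53

Margin of error = z* · σ/√n
= 1.960 · 6.6/√591
= 1.960 · 6.6/24.3105
= 0.53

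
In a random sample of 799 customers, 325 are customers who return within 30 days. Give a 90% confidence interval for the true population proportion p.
(0.378, 0.435)

Proportion CI:
p̂ = 325/799 = 0.40676
SE = √(p̂(1-p̂)/n) = √(0.40676 · 0.59324 / 799) = 0.01738

z* = 1.645
Margin = z* · SE = 1.645 · 0.01738 = 0.0286

CI: 0.40676 ± 0.0286 = (0.378, 0.435)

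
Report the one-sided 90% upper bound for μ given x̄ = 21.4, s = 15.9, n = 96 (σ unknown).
μ ≤ 23.50

Upper bound (one-sided):
t* = 1.291 (one-sided for 90%)
Upper bound = x̄ + t* · s/√n = 21.4 + 1.291 · 15.9/√96 = 23.50

We are 90% confident that μ ≤ 23.50.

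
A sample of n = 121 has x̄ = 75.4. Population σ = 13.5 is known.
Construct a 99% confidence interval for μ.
(72.24, 78.56)

z-interval (σ known):
z* = 2.576 for 99% confidence

Margin of error = z* · σ/√n = 2.576 · 13.5/√121 = 3.16

CI: (75.4 - 3.16, 75.4 + 3.16) = (72.24, 78.56)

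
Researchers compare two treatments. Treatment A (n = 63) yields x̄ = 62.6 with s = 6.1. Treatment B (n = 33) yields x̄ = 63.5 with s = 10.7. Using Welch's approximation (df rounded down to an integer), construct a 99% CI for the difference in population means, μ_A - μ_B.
(-6.33, 4.53)

Difference: x̄₁ - x̄₂ = -0.90
SE = √(s₁²/n₁ + s₂²/n₂) = √(6.1²/63 + 10.7²/33) = 2.0150
df = 43.18 → 43 (Welch–Satterthwaite, rounded down)
t* = 2.695

CI: -0.90 ± 2.695 · 2.0150 = -0.90 ± 5.43 = (-6.33, 4.53)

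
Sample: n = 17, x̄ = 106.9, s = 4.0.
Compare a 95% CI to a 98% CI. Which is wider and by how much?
98% CI is wider by 0.90

df = 16
95% CI: t* = 2.120, (104.84, 108.96), width = 2 · t* · s/√n = 4.11
98% CI: t* = 2.583, (104.39, 109.41), width = 2 · t* · s/√n = 5.01

The 98% CI is wider by 5.01 - 4.11 = 0.90.
Higher confidence requires a wider interval.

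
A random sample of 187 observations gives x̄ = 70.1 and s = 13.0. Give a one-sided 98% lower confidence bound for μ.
μ ≥ 68.13

Lower bound (one-sided):
t* = 2.068 (one-sided for 98%)
Lower bound = x̄ - t* · s/√n = 70.1 - 2.068 · 13.0/√187 = 68.13

We are 98% confident that μ ≥ 68.13.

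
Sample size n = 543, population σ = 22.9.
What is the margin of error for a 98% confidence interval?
Margin of error = 2.29

Margin of error = z* · σ/√n
= 2.326 · 22.9/√543
= 2.326 · 22.9/23.3024
= 2.29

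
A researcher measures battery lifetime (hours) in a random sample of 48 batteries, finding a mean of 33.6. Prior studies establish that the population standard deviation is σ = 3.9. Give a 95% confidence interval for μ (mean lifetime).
(32.50, 34.70)

z-interval (σ known):
z* = 1.960 for 95% confidence

Margin of error = z* · σ/√n = 1.960 · 3.9/√48 = 1.10

CI: (33.6 - 1.10, 33.6 + 1.10) = (32.50, 34.70)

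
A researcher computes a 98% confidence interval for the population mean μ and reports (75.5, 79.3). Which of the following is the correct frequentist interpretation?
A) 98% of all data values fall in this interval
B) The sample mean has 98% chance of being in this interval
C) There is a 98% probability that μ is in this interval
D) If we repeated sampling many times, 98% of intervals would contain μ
D

A) Wrong — a CI is about the parameter μ, not individual data values.
B) Wrong — x̄ is observed and sits in the interval by construction.
C) Wrong — μ is fixed; the randomness lives in the interval, not in μ.
D) Correct — this is the frequentist long-run coverage interpretation.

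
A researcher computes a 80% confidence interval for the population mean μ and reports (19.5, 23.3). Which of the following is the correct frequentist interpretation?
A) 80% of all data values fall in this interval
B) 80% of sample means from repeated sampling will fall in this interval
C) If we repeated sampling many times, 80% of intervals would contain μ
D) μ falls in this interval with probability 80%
C

A) Wrong — a CI is about the parameter μ, not individual data values.
B) Wrong — coverage applies to intervals containing μ, not to future x̄ values.
C) Correct — this is the frequentist long-run coverage interpretation.
D) Wrong — μ is fixed; the randomness lives in the interval, not in μ.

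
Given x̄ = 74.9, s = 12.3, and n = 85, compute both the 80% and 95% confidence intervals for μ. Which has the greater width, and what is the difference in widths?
95% CI is wider by 1.86

df = 84
80% CI: t* = 1.292, (73.18, 76.62), width = 2 · t* · s/√n = 3.45
95% CI: t* = 1.989, (72.25, 77.55), width = 2 · t* · s/√n = 5.31

The 95% CI is wider by 5.31 - 3.45 = 1.86.
Higher confidence requires a wider interval.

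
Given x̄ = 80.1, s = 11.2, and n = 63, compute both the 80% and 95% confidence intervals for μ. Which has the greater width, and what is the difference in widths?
95% CI is wider by 1.99

df = 62
80% CI: t* = 1.295, (78.27, 81.93), width = 2 · t* · s/√n = 3.65
95% CI: t* = 1.999, (77.28, 82.92), width = 2 · t* · s/√n = 5.64

The 95% CI is wider by 5.64 - 3.65 = 1.99.
Higher confidence requires a wider interval.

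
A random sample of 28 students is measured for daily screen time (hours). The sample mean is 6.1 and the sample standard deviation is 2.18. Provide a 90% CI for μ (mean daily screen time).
(5.40, 6.80)

t-interval (σ unknown):
df = n - 1 = 27
t* = 1.703 for 90% confidence

Margin of error = t* · s/√n = 1.703 · 2.18/√28 = 0.70

CI: (5.40, 6.80)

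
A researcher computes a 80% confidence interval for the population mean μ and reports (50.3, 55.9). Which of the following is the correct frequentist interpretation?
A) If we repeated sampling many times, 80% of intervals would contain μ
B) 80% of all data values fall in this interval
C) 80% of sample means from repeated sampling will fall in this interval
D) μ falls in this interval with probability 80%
A

A) Correct — this is the frequentist long-run coverage interpretation.
B) Wrong — a CI is about the parameter μ, not individual data values.
C) Wrong — coverage applies to intervals containing μ, not to future x̄ values.
D) Wrong — μ is fixed; the randomness lives in the interval, not in μ.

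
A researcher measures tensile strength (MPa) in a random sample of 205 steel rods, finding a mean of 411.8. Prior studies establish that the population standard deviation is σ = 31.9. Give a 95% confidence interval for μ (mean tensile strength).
(407.43, 416.17)

z-interval (σ known):
z* = 1.960 for 95% confidence

Margin of error = z* · σ/√n = 1.960 · 31.9/√205 = 4.37

CI: (411.8 - 4.37, 411.8 + 4.37) = (407.43, 416.17)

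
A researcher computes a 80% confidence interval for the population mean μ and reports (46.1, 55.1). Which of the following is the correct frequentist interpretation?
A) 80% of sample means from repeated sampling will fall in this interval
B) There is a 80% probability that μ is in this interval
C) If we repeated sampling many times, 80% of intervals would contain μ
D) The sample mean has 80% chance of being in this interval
C

A) Wrong — coverage applies to intervals containing μ, not to future x̄ values.
B) Wrong — μ is fixed; the randomness lives in the interval, not in μ.
C) Correct — this is the frequentist long-run coverage interpretation.
D) Wrong — x̄ is observed and sits in the interval by construction.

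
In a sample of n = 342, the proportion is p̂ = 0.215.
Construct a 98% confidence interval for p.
(0.163, 0.267)

Proportion CI:
SE = √(p̂(1-p̂)/n) = √(0.215 · 0.785 / 342) = 0.02221

z* = 2.326
Margin = z* · SE = 2.326 · 0.02221 = 0.0517

CI: 0.215 ± 0.0517 = (0.163, 0.267)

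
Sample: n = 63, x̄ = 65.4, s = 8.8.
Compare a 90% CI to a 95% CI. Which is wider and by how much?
95% CI is wider by 0.73

df = 62
90% CI: t* = 1.670, (63.55, 67.25), width = 2 · t* · s/√n = 3.70
95% CI: t* = 1.999, (63.18, 67.62), width = 2 · t* · s/√n = 4.43

The 95% CI is wider by 4.43 - 3.70 = 0.73.
Higher confidence requires a wider interval.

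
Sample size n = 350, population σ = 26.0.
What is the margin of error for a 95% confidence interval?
Margin of error = 2.72

Margin of error = z* · σ/√n
= 1.960 · 26.0/√350
= 1.960 · 26.0/18.7083
= 2.72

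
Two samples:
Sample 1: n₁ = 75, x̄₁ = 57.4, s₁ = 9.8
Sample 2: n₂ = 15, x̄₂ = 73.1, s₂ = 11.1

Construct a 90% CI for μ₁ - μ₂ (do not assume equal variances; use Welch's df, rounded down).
(-21.04, -10.36)

Difference: x̄₁ - x̄₂ = -15.70
SE = √(s₁²/n₁ + s₂²/n₂) = √(9.8²/75 + 11.1²/15) = 3.0813
df = 18.62 → 18 (Welch–Satterthwaite, rounded down)
t* = 1.734

CI: -15.70 ± 1.734 · 3.0813 = -15.70 ± 5.34 = (-21.04, -10.36)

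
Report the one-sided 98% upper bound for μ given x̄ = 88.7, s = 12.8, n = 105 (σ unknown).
μ ≤ 91.30

Upper bound (one-sided):
t* = 2.080 (one-sided for 98%)
Upper bound = x̄ + t* · s/√n = 88.7 + 2.080 · 12.8/√105 = 91.30

We are 98% confident that μ ≤ 91.30.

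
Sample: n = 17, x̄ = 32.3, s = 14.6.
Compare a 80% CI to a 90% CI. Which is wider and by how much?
90% CI is wider by 2.90

df = 16
80% CI: t* = 1.337, (27.57, 37.03), width = 2 · t* · s/√n = 9.47
90% CI: t* = 1.746, (26.12, 38.48), width = 2 · t* · s/√n = 12.37

The 90% CI is wider by 12.37 - 9.47 = 2.90.
Higher confidence requires a wider interval.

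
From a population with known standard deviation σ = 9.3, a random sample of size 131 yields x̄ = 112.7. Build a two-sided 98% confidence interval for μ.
(110.81, 114.59)

z-interval (σ known):
z* = 2.326 for 98% confidence

Margin of error = z* · σ/√n = 2.326 · 9.3/√131 = 1.89

CI: (112.7 - 1.89, 112.7 + 1.89) = (110.81, 114.59)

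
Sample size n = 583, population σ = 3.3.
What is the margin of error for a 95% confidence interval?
Margin of error = 0.27

Margin of error = z* · σ/√n
= 1.960 · 3.3/√583
= 1.960 · 3.3/24.1454
= 0.27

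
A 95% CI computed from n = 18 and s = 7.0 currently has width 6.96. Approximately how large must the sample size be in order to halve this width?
n ≈ 72

CI width ∝ 1/√n
To reduce width by factor 2, need √n to grow by 2 → need 2² = 4 times as many samples.

Current: n = 18, width = 6.96
New: n = 72, width ≈ 3.29

Width reduced by factor of 6.96/3.29 = 2.12.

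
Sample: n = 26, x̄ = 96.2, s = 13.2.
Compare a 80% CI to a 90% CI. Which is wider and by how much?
90% CI is wider by 2.03

df = 25
80% CI: t* = 1.316, (92.79, 99.61), width = 2 · t* · s/√n = 6.81
90% CI: t* = 1.708, (91.78, 100.62), width = 2 · t* · s/√n = 8.84

The 90% CI is wider by 8.84 - 6.81 = 2.03.
Higher confidence requires a wider interval.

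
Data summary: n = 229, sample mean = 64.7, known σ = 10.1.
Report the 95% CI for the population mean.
(63.39, 66.01)

z-interval (σ known):
z* = 1.960 for 95% confidence

Margin of error = z* · σ/√n = 1.960 · 10.1/√229 = 1.31

CI: (64.7 - 1.31, 64.7 + 1.31) = (63.39, 66.01)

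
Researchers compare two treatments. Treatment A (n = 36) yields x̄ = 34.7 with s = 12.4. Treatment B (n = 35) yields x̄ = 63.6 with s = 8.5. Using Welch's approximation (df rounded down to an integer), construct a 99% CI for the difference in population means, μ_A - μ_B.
(-35.59, -22.21)

Difference: x̄₁ - x̄₂ = -28.90
SE = √(s₁²/n₁ + s₂²/n₂) = √(12.4²/36 + 8.5²/35) = 2.5170
df = 62.08 → 62 (Welch–Satterthwaite, rounded down)
t* = 2.657

CI: -28.90 ± 2.657 · 2.5170 = -28.90 ± 6.69 = (-35.59, -22.21)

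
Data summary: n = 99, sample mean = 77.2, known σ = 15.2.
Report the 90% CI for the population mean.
(74.69, 79.71)

z-interval (σ known):
z* = 1.645 for 90% confidence

Margin of error = z* · σ/√n = 1.645 · 15.2/√99 = 2.51

CI: (77.2 - 2.51, 77.2 + 2.51) = (74.69, 79.71)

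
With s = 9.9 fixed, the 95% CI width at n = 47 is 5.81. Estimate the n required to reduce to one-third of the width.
n ≈ 423

CI width ∝ 1/√n
To reduce width by factor 3, need √n to grow by 3 → need 3² = 9 times as many samples.

Current: n = 47, width = 5.81
New: n = 423, width ≈ 1.89

Width reduced by factor of 5.81/1.89 = 3.07.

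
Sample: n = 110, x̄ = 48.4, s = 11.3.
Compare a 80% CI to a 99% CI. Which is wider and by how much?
99% CI is wider by 2.87

df = 109
80% CI: t* = 1.289, (47.01, 49.79), width = 2 · t* · s/√n = 2.78
99% CI: t* = 2.622, (45.58, 51.22), width = 2 · t* · s/√n = 5.65

The 99% CI is wider by 5.65 - 2.78 = 2.87.
Higher confidence requires a wider interval.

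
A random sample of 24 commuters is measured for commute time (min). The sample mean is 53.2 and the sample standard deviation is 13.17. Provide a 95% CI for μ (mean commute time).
(47.64, 58.76)

t-interval (σ unknown):
df = n - 1 = 23
t* = 2.069 for 95% confidence

Margin of error = t* · s/√n = 2.069 · 13.17/√24 = 5.56

CI: (47.64, 58.76)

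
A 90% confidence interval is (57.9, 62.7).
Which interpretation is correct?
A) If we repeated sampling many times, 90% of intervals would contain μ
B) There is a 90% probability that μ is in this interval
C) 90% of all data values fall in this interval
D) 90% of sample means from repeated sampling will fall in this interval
A

A) Correct — this is the frequentist long-run coverage interpretation.
B) Wrong — μ is fixed; the randomness lives in the interval, not in μ.
C) Wrong — a CI is about the parameter μ, not individual data values.
D) Wrong — coverage applies to intervals containing μ, not to future x̄ values.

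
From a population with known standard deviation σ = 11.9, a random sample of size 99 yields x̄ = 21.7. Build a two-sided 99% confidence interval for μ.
(18.62, 24.78)

z-interval (σ known):
z* = 2.576 for 99% confidence

Margin of error = z* · σ/√n = 2.576 · 11.9/√99 = 3.08

CI: (21.7 - 3.08, 21.7 + 3.08) = (18.62, 24.78)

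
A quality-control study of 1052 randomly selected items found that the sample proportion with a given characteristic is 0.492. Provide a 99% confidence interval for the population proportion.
(0.452, 0.532)

Proportion CI:
SE = √(p̂(1-p̂)/n) = √(0.492 · 0.508 / 1052) = 0.01541

z* = 2.576
Margin = z* · SE = 2.576 · 0.01541 = 0.0397

CI: 0.492 ± 0.0397 = (0.452, 0.532)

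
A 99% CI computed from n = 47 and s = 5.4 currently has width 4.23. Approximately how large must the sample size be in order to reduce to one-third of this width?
n ≈ 423

CI width ∝ 1/√n
To reduce width by factor 3, need √n to grow by 3 → need 3² = 9 times as many samples.

Current: n = 47, width = 4.23
New: n = 423, width ≈ 1.36

Width reduced by factor of 4.23/1.36 = 3.11.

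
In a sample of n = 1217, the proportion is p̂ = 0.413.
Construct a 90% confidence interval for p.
(0.390, 0.436)

Proportion CI:
SE = √(p̂(1-p̂)/n) = √(0.413 · 0.587 / 1217) = 0.01411

z* = 1.645
Margin = z* · SE = 1.645 · 0.01411 = 0.0232

CI: 0.413 ± 0.0232 = (0.390, 0.436)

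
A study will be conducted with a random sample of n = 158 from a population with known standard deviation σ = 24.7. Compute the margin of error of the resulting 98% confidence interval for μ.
Margin of error = 4.57

Margin of error = z* · σ/√n
= 2.326 · 24.7/√158
= 2.326 · 24.7/12.5698
= 4.57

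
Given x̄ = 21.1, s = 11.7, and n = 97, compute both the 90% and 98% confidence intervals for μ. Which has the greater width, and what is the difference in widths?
98% CI is wider by 1.67

df = 96
90% CI: t* = 1.661, (19.13, 23.07), width = 2 · t* · s/√n = 3.95
98% CI: t* = 2.366, (18.29, 23.91), width = 2 · t* · s/√n = 5.62

The 98% CI is wider by 5.62 - 3.95 = 1.67.
Higher confidence requires a wider interval.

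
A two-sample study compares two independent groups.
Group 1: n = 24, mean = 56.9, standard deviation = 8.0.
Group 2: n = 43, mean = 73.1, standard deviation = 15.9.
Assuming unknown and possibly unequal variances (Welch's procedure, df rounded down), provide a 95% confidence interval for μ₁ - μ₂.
(-22.04, -10.36)

Difference: x̄₁ - x̄₂ = -16.20
SE = √(s₁²/n₁ + s₂²/n₂) = √(8.0²/24 + 15.9²/43) = 2.9233
df = 64.51 → 64 (Welch–Satterthwaite, rounded down)
t* = 1.998

CI: -16.20 ± 1.998 · 2.9233 = -16.20 ± 5.84 = (-22.04, -10.36)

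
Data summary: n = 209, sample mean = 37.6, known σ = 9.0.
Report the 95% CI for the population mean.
(36.38, 38.82)

z-interval (σ known):
z* = 1.960 for 95% confidence

Margin of error = z* · σ/√n = 1.960 · 9.0/√209 = 1.22

CI: (37.6 - 1.22, 37.6 + 1.22) = (36.38, 38.82)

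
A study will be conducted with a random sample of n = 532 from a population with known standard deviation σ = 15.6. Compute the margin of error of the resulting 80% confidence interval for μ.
Margin of error = 0.87

Margin of error = z* · σ/√n
= 1.282 · 15.6/√532
= 1.282 · 15.6/23.0651
= 0.87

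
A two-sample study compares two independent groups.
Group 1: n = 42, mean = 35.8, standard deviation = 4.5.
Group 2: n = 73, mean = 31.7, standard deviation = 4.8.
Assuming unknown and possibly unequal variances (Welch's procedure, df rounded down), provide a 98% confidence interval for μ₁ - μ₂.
(1.98, 6.22)

Difference: x̄₁ - x̄₂ = 4.10
SE = √(s₁²/n₁ + s₂²/n₂) = √(4.5²/42 + 4.8²/73) = 0.8932
df = 90.23 → 90 (Welch–Satterthwaite, rounded down)
t* = 2.368

CI: 4.10 ± 2.368 · 0.8932 = 4.10 ± 2.12 = (1.98, 6.22)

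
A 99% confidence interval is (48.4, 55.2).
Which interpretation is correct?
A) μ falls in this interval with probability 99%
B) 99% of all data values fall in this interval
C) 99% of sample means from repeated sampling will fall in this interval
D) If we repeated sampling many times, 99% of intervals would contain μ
D

A) Wrong — μ is fixed; the randomness lives in the interval, not in μ.
B) Wrong — a CI is about the parameter μ, not individual data values.
C) Wrong — coverage applies to intervals containing μ, not to future x̄ values.
D) Correct — this is the frequentist long-run coverage interpretation.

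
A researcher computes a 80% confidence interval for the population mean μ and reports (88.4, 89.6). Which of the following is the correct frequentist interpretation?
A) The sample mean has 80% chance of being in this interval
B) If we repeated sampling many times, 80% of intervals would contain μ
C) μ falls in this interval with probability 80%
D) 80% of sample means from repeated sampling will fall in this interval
B

A) Wrong — x̄ is observed and sits in the interval by construction.
B) Correct — this is the frequentist long-run coverage interpretation.
C) Wrong — μ is fixed; the randomness lives in the interval, not in μ.
D) Wrong — coverage applies to intervals containing μ, not to future x̄ values.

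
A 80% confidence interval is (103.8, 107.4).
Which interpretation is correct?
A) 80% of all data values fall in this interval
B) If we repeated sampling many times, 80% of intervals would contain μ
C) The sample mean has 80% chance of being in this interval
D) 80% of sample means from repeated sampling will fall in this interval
B

A) Wrong — a CI is about the parameter μ, not individual data values.
B) Correct — this is the frequentist long-run coverage interpretation.
C) Wrong — x̄ is observed and sits in the interval by construction.
D) Wrong — coverage applies to intervals containing μ, not to future x̄ values.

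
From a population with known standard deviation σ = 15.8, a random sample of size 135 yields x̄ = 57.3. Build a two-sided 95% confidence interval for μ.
(54.63, 59.97)

z-interval (σ known):
z* = 1.960 for 95% confidence

Margin of error = z* · σ/√n = 1.960 · 15.8/√135 = 2.67

CI: (57.3 - 2.67, 57.3 + 2.67) = (54.63, 59.97)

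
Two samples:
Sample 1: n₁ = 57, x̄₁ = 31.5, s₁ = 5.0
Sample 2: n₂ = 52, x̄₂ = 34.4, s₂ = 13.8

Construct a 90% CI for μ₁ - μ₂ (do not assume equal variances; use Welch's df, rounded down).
(-6.28, 0.48)

Difference: x̄₁ - x̄₂ = -2.90
SE = √(s₁²/n₁ + s₂²/n₂) = √(5.0²/57 + 13.8²/52) = 2.0251
df = 63.12 → 63 (Welch–Satterthwaite, rounded down)
t* = 1.669

CI: -2.90 ± 1.669 · 2.0251 = -2.90 ± 3.38 = (-6.28, 0.48)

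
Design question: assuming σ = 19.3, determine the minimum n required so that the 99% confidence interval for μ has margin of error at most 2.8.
n ≥ 316

For margin E ≤ 2.8:
n ≥ (z* · σ / E)²
n ≥ (2.576 · 19.3 / 2.8)²
n ≥ 315.28

Minimum n = 316 (rounding up)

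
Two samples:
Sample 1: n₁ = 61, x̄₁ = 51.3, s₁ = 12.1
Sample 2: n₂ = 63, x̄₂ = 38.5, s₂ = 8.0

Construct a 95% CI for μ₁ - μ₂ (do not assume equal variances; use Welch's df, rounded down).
(9.13, 16.47)

Difference: x̄₁ - x̄₂ = 12.80
SE = √(s₁²/n₁ + s₂²/n₂) = √(12.1²/61 + 8.0²/63) = 1.8483
df = 103.58 → 103 (Welch–Satterthwaite, rounded down)
t* = 1.983

CI: 12.80 ± 1.983 · 1.8483 = 12.80 ± 3.67 = (9.13, 16.47)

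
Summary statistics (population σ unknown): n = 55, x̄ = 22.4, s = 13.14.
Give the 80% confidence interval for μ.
(20.10, 24.70)

t-interval (σ unknown):
df = n - 1 = 54
t* = 1.297 for 80% confidence

Margin of error = t* · s/√n = 1.297 · 13.14/√55 = 2.30

CI: (20.10, 24.70)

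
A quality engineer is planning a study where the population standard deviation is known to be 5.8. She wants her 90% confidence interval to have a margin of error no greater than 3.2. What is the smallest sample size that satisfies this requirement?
n ≥ 9

For margin E ≤ 3.2:
n ≥ (z* · σ / E)²
n ≥ (1.645 · 5.8 / 3.2)²
n ≥ 8.89

Minimum n = 9 (rounding up)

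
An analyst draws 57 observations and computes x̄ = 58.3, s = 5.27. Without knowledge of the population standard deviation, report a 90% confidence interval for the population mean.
(57.13, 59.47)

t-interval (σ unknown):
df = n - 1 = 56
t* = 1.673 for 90% confidence

Margin of error = t* · s/√n = 1.673 · 5.27/√57 = 1.17

CI: (57.13, 59.47)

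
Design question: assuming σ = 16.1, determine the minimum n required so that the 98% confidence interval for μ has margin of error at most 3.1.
n ≥ 146

For margin E ≤ 3.1:
n ≥ (z* · σ / E)²
n ≥ (2.326 · 16.1 / 3.1)²
n ≥ 145.93

Minimum n = 146 (rounding up)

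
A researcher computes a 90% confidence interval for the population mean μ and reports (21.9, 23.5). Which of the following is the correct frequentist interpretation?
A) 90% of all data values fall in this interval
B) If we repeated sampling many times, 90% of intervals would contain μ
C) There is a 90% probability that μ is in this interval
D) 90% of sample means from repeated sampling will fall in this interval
B

A) Wrong — a CI is about the parameter μ, not individual data values.
B) Correct — this is the frequentist long-run coverage interpretation.
C) Wrong — μ is fixed; the randomness lives in the interval, not in μ.
D) Wrong — coverage applies to intervals containing μ, not to future x̄ values.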